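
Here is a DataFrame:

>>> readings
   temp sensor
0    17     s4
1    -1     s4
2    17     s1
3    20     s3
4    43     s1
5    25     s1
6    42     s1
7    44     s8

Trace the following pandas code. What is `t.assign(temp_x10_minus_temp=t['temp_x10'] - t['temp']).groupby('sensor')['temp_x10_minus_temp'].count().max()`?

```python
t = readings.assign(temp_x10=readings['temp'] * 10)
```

add column temp_x10 = readings['temp'] * 10:
   temp sensor  temp_x10
0    17     s4       170
1    -1     s4       -10
2    17     s1       170
3    20     s3       200
4    43     s1       430
5    25     s1       250
6    42     s1       420
7    44     s8       440
add column temp_x10_minus_temp = t['temp_x10'] - t['temp']:
   temp sensor  temp_x10  temp_x10_minus_temp
0    17     s4       170                  153
1    -1     s4       -10                   -9
2    17     s1       170                  153
3    20     s3       200                  180
4    43     s1       430                  387
5    25     s1       250                  225
6    42     s1       420                  378
7    44     s8       440                  396
group by sensor, count of temp_x10_minus_temp:
sensor
s1    4
s3    1
s4    2
s8    1
Name: temp_x10_minus_temp, dtype: int64
Then the max of the resulting series: 4

4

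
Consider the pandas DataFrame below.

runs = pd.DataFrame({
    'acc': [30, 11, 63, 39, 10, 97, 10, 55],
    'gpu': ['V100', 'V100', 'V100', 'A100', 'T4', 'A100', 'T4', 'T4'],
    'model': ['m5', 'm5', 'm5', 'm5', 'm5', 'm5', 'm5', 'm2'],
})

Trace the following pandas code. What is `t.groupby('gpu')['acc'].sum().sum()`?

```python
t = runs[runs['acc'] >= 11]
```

filter rows where acc >= 11:
   acc   gpu model
0   30  V100    m5
1   11  V100    m5
2   63  V100    m5
3   39  A100    m5
5   97  A100    m5
7   55    T4    m2
group by gpu, sum of acc:
gpu
A100    136
T4       55
V100    104
Name: acc, dtype: int64

295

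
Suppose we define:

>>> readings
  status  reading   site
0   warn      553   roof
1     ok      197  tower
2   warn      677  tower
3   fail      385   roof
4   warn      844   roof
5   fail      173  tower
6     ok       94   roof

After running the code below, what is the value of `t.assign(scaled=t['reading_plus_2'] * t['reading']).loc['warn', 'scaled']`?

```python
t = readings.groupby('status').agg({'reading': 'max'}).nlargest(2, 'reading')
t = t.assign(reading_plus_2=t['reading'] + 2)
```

714024

group by status, max of reading:
        reading
status         
fail        385
ok          197
warn        844
take 2 rows with largest reading:
        reading
status         
warn        844
fail        385
add column reading_plus_2 = t['reading'] + 2:
        reading  reading_plus_2
status                         
warn        844             846
fail        385             387
add column scaled = t['reading_plus_2'] * t['reading']:
        reading  reading_plus_2  scaled
status                                 
warn        844             846  714024
fail        385             387  148995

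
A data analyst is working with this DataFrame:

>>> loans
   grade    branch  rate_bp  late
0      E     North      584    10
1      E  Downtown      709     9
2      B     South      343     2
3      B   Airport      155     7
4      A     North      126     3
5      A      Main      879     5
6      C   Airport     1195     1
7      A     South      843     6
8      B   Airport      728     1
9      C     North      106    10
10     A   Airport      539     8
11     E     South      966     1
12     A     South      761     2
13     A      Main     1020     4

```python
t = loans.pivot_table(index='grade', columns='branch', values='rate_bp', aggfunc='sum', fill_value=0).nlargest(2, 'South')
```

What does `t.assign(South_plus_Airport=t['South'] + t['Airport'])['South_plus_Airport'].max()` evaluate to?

pivot: rows=grade, cols=branch, sum(rate_bp):
branch  Airport  Downtown  Main  North  South
grade                                        
A           539         0  1899    126   1604
B           883         0     0      0    343
C          1195         0     0    106      0
E             0       709     0    584    966
take 2 rows with largest South:
branch  Airport  Downtown  Main  North  South
grade                                        
A           539         0  1899    126   1604
E             0       709     0    584    966
add column South_plus_Airport = t['South'] + t['Airport']:
branch  Airport  Downtown  Main  North  South  South_plus_Airport
grade                                                            
A           539         0  1899    126   1604                2143
E             0       709     0    584    966                 966

2143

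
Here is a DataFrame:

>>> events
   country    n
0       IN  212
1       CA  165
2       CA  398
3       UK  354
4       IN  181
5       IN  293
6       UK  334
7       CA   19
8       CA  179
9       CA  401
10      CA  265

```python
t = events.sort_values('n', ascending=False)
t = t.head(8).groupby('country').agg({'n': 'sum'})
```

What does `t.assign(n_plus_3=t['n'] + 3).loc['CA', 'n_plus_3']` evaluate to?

sort by n descending:
   country    n
9       CA  401
2       CA  398
3       UK  354
6       UK  334
5       IN  293
10      CA  265
0       IN  212
4       IN  181
8       CA  179
1       CA  165
7       CA   19
take first 8 rows:
   country    n
9       CA  401
2       CA  398
3       UK  354
6       UK  334
5       IN  293
10      CA  265
0       IN  212
4       IN  181
group by country, sum of n:
            n
country      
CA       1064
IN        686
UK        688
add column n_plus_3 = t['n'] + 3:
            n  n_plus_3
country                
CA       1064      1067
IN        686       689
UK        688       691
Hence 1067.

1067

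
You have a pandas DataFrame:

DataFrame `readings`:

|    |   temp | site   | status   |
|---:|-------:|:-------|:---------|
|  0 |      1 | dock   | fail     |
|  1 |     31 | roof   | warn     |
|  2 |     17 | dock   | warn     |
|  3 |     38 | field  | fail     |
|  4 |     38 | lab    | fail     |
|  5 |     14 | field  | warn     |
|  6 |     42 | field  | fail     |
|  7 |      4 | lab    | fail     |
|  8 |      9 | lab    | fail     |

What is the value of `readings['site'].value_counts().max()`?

3

value_counts of site:
site
field    3
lab      3
dock     2
roof     1
Name: count, dtype: int64
Taking the max of the resulting series gives 3.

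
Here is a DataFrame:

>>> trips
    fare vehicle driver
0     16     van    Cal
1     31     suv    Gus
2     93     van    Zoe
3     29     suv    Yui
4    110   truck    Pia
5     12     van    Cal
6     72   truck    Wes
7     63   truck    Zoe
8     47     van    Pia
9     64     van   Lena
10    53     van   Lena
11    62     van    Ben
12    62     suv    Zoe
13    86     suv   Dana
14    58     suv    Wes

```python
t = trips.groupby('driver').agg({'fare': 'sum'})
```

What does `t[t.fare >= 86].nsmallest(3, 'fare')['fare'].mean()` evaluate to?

111.0

group by driver, sum of fare:
        fare
driver      
Ben       62
Cal       28
Dana      86
Gus       31
Lena     117
Pia      157
Wes      130
Yui       29
Zoe      218
filter rows where fare >= 86:
        fare
driver      
Dana      86
Lena     117
Pia      157
Wes      130
Zoe      218
take 3 rows with smallest fare:
        fare
driver      
Dana      86
Lena     117
Wes      130
Then the mean of column 'fare': 111.0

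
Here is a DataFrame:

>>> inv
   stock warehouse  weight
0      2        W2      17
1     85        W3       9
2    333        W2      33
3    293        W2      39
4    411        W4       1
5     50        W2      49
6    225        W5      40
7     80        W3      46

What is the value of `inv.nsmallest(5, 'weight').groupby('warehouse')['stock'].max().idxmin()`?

take 5 rows with smallest weight:
   stock warehouse  weight
4    411        W4       1
1     85        W3       9
0      2        W2      17
2    333        W2      33
3    293        W2      39
group by warehouse, max of stock:
warehouse
W2    333
W3     85
W4    411
Name: stock, dtype: int64

W3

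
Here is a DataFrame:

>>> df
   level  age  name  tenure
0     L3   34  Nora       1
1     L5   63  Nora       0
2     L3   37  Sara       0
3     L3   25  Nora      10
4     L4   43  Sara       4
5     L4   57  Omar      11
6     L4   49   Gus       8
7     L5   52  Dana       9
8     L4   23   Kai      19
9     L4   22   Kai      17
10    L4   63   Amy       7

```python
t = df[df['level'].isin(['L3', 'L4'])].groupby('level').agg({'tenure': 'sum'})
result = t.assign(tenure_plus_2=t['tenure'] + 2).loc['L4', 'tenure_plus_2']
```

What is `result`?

68

filter rows where level in ['L3', 'L4']:
   level  age  name  tenure
0     L3   34  Nora       1
2     L3   37  Sara       0
3     L3   25  Nora      10
4     L4   43  Sara       4
5     L4   57  Omar      11
6     L4   49   Gus       8
8     L4   23   Kai      19
9     L4   22   Kai      17
10    L4   63   Amy       7
group by level, sum of tenure:
       tenure
level        
L3         11
L4         66
add column tenure_plus_2 = t['tenure'] + 2:
       tenure  tenure_plus_2
level                       
L3         11             13
L4         66             68
Then the value at row 'L4', column 'tenure_plus_2': 68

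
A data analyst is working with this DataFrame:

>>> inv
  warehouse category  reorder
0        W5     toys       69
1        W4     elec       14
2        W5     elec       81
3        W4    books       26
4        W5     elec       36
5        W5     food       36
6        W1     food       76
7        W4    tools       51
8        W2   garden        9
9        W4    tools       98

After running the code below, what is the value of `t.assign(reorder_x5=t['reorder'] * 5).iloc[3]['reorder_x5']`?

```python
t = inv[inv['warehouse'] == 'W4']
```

490

filter rows where warehouse == 'W4':
  warehouse category  reorder
1        W4     elec       14
3        W4    books       26
7        W4    tools       51
9        W4    tools       98
add column reorder_x5 = t['reorder'] * 5:
  warehouse category  reorder  reorder_x5
1        W4     elec       14          70
3        W4    books       26         130
7        W4    tools       51         255
9        W4    tools       98         490
Hence 490.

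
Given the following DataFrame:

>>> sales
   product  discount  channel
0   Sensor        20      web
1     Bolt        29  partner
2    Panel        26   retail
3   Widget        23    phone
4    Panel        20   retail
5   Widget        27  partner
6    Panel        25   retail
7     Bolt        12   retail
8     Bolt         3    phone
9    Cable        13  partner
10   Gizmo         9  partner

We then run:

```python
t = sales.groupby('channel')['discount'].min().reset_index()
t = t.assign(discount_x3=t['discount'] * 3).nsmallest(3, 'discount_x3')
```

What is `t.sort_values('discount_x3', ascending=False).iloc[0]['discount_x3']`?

36

group by channel, min of discount:
channel
partner     9
phone       3
retail     12
web        20
Name: discount, dtype: int64
reset_index():
   channel  discount
0  partner         9
1    phone         3
2   retail        12
3      web        20
add column discount_x3 = t['discount'] * 3:
   channel  discount  discount_x3
0  partner         9           27
1    phone         3            9
2   retail        12           36
3      web        20           60
take 3 rows with smallest discount_x3:
   channel  discount  discount_x3
1    phone         3            9
0  partner         9           27
2   retail        12           36
sort by discount_x3 descending:
   channel  discount  discount_x3
2   retail        12           36
0  partner         9           27
1    phone         3            9
Taking the value at position 0, column 'discount_x3' gives 36.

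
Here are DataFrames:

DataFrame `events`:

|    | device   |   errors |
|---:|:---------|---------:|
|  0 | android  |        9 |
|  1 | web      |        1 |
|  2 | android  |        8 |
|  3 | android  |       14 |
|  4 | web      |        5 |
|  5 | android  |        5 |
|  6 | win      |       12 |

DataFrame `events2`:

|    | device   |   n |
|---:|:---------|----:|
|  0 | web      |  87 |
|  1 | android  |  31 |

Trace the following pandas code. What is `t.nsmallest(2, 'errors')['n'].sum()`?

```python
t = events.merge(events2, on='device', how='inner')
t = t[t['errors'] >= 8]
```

62

merge on 'device' (how='inner') → 6 rows:
    device  errors   n
0  android       9  31
1      web       1  87
2  android       8  31
3  android      14  31
4      web       5  87
5  android       5  31
filter rows where errors >= 8:
    device  errors   n
0  android       9  31
2  android       8  31
3  android      14  31
take 2 rows with smallest errors:
    device  errors   n
2  android       8  31
0  android       9  31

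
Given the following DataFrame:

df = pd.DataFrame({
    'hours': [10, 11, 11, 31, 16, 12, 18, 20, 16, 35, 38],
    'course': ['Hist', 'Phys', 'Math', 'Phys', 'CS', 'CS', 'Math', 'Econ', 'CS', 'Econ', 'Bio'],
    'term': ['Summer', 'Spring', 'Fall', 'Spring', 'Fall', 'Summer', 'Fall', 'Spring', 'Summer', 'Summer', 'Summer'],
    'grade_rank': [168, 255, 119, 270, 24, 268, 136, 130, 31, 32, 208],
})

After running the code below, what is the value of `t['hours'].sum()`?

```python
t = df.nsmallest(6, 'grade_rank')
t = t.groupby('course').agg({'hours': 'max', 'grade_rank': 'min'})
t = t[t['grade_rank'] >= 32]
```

53

take 6 rows with smallest grade_rank:
   hours course    term  grade_rank
4     16     CS    Fall          24
8     16     CS  Summer          31
9     35   Econ  Summer          32
2     11   Math    Fall         119
7     20   Econ  Spring         130
6     18   Math    Fall         136
group by course: max(hours), min(grade_rank):
        hours  grade_rank
course                   
CS         16          24
Econ       35          32
Math       18         119
filter rows where grade_rank >= 32:
        hours  grade_rank
course                   
Econ       35          32
Math       18         119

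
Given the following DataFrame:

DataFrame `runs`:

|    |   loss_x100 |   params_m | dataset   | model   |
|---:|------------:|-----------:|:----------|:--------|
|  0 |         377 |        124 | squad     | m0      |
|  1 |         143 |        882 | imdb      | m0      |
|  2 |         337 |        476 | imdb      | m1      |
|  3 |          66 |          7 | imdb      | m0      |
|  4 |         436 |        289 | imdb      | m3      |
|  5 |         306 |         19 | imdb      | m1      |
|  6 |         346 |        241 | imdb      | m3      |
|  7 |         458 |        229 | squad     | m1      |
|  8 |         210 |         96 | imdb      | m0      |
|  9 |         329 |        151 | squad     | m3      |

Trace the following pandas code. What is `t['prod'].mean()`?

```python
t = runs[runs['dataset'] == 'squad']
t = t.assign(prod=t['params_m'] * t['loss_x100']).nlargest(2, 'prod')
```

77280.5

filter rows where dataset == 'squad':
   loss_x100  params_m dataset model
0        377       124   squad    m0
7        458       229   squad    m1
9        329       151   squad    m3
add column prod = t['params_m'] * t['loss_x100']:
   loss_x100  params_m dataset model    prod
0        377       124   squad    m0   46748
7        458       229   squad    m1  104882
9        329       151   squad    m3   49679
take 2 rows with largest prod:
   loss_x100  params_m dataset model    prod
7        458       229   squad    m1  104882
9        329       151   squad    m3   49679
Hence 77280.5.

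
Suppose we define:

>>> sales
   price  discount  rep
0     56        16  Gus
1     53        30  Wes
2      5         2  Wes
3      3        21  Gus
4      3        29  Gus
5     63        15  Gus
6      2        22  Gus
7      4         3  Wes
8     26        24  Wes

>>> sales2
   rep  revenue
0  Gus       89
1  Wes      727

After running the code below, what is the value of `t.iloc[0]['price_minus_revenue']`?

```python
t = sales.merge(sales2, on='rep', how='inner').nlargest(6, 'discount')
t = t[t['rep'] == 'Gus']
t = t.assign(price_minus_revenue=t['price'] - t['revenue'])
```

-86

merge on 'rep' (how='inner') → 9 rows:
   price  discount  rep  revenue
0     56        16  Gus       89
1     53        30  Wes      727
2      5         2  Wes      727
3      3        21  Gus       89
4      3        29  Gus       89
5     63        15  Gus       89
6      2        22  Gus       89
7      4         3  Wes      727
8     26        24  Wes      727
take 6 rows with largest discount:
   price  discount  rep  revenue
1     53        30  Wes      727
4      3        29  Gus       89
8     26        24  Wes      727
6      2        22  Gus       89
3      3        21  Gus       89
0     56        16  Gus       89
filter rows where rep == 'Gus':
   price  discount  rep  revenue
4      3        29  Gus       89
6      2        22  Gus       89
3      3        21  Gus       89
0     56        16  Gus       89
add column price_minus_revenue = t['price'] - t['revenue']:
   price  discount  rep  revenue  price_minus_revenue
4      3        29  Gus       89                  -86
6      2        22  Gus       89                  -87
3      3        21  Gus       89                  -86
0     56        16  Gus       89                  -33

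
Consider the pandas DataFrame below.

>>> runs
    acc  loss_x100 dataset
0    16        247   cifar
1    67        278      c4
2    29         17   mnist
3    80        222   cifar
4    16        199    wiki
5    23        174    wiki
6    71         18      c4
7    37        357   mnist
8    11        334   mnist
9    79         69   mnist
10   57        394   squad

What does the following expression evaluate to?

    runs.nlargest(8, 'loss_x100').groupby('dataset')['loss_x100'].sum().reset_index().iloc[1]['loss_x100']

take 8 rows with largest loss_x100:
    acc  loss_x100 dataset
10   57        394   squad
7    37        357   mnist
8    11        334   mnist
1    67        278      c4
0    16        247   cifar
3    80        222   cifar
4    16        199    wiki
5    23        174    wiki
group by dataset, sum of loss_x100:
dataset
c4       278
cifar    469
mnist    691
squad    394
wiki     373
Name: loss_x100, dtype: int64
reset_index():
  dataset  loss_x100
0      c4        278
1   cifar        469
2   mnist        691
3   squad        394
4    wiki        373
So iloc[1]['loss_x100'] = 469.

469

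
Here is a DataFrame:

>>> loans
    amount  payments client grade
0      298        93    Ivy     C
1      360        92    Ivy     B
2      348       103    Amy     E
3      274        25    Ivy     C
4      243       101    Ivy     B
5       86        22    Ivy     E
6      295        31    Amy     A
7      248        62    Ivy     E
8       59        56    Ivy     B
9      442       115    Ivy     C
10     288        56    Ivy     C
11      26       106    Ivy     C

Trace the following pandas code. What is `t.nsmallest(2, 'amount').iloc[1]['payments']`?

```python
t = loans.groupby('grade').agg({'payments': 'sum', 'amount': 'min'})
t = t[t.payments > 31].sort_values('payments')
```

249

group by grade: sum(payments), min(amount):
       payments  amount
grade                  
A            31     295
B           249      59
C           395      26
E           187      86
filter rows where payments > 31:
       payments  amount
grade                  
B           249      59
C           395      26
E           187      86
sort by payments:
       payments  amount
grade                  
E           187      86
B           249      59
C           395      26
take 2 rows with smallest amount:
       payments  amount
grade                  
C           395      26
B           249      59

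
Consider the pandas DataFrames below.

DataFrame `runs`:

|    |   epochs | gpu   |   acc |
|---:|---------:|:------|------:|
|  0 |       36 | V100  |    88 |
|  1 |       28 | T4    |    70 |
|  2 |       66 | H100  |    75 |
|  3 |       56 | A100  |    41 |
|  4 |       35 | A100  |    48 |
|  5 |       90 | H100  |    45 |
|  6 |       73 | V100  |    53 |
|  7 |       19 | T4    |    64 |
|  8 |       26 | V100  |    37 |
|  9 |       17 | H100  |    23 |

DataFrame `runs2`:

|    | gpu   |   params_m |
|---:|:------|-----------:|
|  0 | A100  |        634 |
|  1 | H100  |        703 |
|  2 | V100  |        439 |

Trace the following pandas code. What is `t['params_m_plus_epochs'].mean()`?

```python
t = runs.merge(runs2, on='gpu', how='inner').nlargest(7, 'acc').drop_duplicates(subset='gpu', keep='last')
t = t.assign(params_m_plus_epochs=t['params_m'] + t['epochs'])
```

649.333333333

merge on 'gpu' (how='inner') → 8 rows:
   epochs   gpu  acc  params_m
0      36  V100   88       439
1      66  H100   75       703
2      56  A100   41       634
3      35  A100   48       634
4      90  H100   45       703
5      73  V100   53       439
6      26  V100   37       439
7      17  H100   23       703
take 7 rows with largest acc:
   epochs   gpu  acc  params_m
0      36  V100   88       439
1      66  H100   75       703
5      73  V100   53       439
3      35  A100   48       634
4      90  H100   45       703
2      56  A100   41       634
6      26  V100   37       439
drop duplicate gpu (keep=last):
   epochs   gpu  acc  params_m
4      90  H100   45       703
2      56  A100   41       634
6      26  V100   37       439
add column params_m_plus_epochs = t['params_m'] + t['epochs']:
   epochs   gpu  acc  params_m  params_m_plus_epochs
4      90  H100   45       703                   793
2      56  A100   41       634                   690
6      26  V100   37       439                   465
The mean of column 'params_m_plus_epochs' is 649.333333333.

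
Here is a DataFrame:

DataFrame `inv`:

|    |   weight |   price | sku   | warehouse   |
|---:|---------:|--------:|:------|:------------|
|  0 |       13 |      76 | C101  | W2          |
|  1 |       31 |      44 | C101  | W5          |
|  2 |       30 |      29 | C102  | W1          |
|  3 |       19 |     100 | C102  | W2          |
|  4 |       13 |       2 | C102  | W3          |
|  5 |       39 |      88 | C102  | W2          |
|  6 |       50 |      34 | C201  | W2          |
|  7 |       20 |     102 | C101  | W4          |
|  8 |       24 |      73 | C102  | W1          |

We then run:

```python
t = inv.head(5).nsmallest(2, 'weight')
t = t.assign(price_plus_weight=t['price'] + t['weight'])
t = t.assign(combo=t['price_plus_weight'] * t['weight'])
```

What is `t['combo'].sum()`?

1352

take first 5 rows:
   weight  price   sku warehouse
0      13     76  C101        W2
1      31     44  C101        W5
2      30     29  C102        W1
3      19    100  C102        W2
4      13      2  C102        W3
take 2 rows with smallest weight:
   weight  price   sku warehouse
0      13     76  C101        W2
4      13      2  C102        W3
add column price_plus_weight = t['price'] + t['weight']:
   weight  price   sku warehouse  price_plus_weight
0      13     76  C101        W2                 89
4      13      2  C102        W3                 15
add column combo = t['price_plus_weight'] * t['weight']:
   weight  price   sku warehouse  price_plus_weight  combo
0      13     76  C101        W2                 89   1157
4      13      2  C102        W3                 15    195
The sum of column 'combo' is 1352.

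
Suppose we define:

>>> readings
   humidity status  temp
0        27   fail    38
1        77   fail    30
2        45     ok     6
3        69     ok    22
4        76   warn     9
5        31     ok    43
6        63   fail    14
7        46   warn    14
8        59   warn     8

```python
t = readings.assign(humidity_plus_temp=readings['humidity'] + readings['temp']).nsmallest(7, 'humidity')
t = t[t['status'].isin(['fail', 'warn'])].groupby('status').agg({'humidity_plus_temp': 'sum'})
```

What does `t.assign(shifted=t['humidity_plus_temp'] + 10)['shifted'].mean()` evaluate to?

add column humidity_plus_temp = readings['humidity'] + readings['temp']:
   humidity status  temp  humidity_plus_temp
0        27   fail    38                  65
1        77   fail    30                 107
2        45     ok     6                  51
3        69     ok    22                  91
4        76   warn     9                  85
5        31     ok    43                  74
6        63   fail    14                  77
7        46   warn    14                  60
8        59   warn     8                  67
take 7 rows with smallest humidity:
   humidity status  temp  humidity_plus_temp
0        27   fail    38                  65
5        31     ok    43                  74
2        45     ok     6                  51
7        46   warn    14                  60
8        59   warn     8                  67
6        63   fail    14                  77
3        69     ok    22                  91
filter rows where status in ['fail', 'warn']:
   humidity status  temp  humidity_plus_temp
0        27   fail    38                  65
7        46   warn    14                  60
8        59   warn     8                  67
6        63   fail    14                  77
group by status, sum of humidity_plus_temp:
        humidity_plus_temp
status                    
fail                   142
warn                   127
add column shifted = t['humidity_plus_temp'] + 10:
        humidity_plus_temp  shifted
status                             
fail                   142      152
warn                   127      137

144.5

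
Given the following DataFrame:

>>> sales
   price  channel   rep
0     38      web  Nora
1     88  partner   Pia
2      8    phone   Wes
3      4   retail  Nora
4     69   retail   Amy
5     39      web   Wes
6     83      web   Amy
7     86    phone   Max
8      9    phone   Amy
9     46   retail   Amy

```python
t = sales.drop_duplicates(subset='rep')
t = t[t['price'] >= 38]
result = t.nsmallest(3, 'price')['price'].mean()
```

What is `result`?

64.3333333333

drop duplicate rep (keep=first):
   price  channel   rep
0     38      web  Nora
1     88  partner   Pia
2      8    phone   Wes
4     69   retail   Amy
7     86    phone   Max
filter rows where price >= 38:
   price  channel   rep
0     38      web  Nora
1     88  partner   Pia
4     69   retail   Amy
7     86    phone   Max
take 3 rows with smallest price:
   price channel   rep
0     38     web  Nora
4     69  retail   Amy
7     86   phone   Max
Hence 64.3333333333.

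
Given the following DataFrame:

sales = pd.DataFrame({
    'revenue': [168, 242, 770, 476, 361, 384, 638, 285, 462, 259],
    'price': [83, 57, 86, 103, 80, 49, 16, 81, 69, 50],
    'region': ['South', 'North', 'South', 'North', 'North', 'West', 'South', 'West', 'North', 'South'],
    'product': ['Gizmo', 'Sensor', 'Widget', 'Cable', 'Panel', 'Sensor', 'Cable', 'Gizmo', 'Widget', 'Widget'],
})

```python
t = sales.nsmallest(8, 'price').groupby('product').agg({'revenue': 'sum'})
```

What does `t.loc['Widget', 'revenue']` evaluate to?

721

take 8 rows with smallest price:
   revenue  price region product
6      638     16  South   Cable
5      384     49   West  Sensor
9      259     50  South  Widget
1      242     57  North  Sensor
8      462     69  North  Widget
4      361     80  North   Panel
7      285     81   West   Gizmo
0      168     83  South   Gizmo
group by product, sum of revenue:
         revenue
product         
Cable        638
Gizmo        453
Panel        361
Sensor       626
Widget       721
The value at row 'Widget', column 'revenue' is 721.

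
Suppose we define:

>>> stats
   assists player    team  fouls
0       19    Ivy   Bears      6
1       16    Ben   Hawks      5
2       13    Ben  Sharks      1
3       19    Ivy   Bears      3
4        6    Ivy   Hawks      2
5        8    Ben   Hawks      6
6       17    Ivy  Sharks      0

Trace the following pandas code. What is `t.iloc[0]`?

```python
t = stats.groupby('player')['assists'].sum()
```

group by player, sum of assists:
player
Ben    37
Ivy    61
Name: assists, dtype: int64
Then the value at position 0: 37

37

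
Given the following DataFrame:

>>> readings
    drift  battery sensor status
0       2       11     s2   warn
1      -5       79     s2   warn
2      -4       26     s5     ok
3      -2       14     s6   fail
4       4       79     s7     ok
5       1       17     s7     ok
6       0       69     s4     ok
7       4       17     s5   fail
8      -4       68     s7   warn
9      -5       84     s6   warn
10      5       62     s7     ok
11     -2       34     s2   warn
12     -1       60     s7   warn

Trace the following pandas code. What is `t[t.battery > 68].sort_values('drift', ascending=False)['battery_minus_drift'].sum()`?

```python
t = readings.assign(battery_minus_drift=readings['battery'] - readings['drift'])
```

add column battery_minus_drift = readings['battery'] - readings['drift']:
    drift  battery sensor status  battery_minus_drift
0       2       11     s2   warn                    9
1      -5       79     s2   warn                   84
2      -4       26     s5     ok                   30
3      -2       14     s6   fail                   16
4       4       79     s7     ok                   75
5       1       17     s7     ok                   16
6       0       69     s4     ok                   69
7       4       17     s5   fail                   13
8      -4       68     s7   warn                   72
9      -5       84     s6   warn                   89
10      5       62     s7     ok                   57
11     -2       34     s2   warn                   36
12     -1       60     s7   warn                   61
filter rows where battery > 68:
   drift  battery sensor status  battery_minus_drift
1     -5       79     s2   warn                   84
4      4       79     s7     ok                   75
6      0       69     s4     ok                   69
9     -5       84     s6   warn                   89
sort by drift descending:
   drift  battery sensor status  battery_minus_drift
4      4       79     s7     ok                   75
6      0       69     s4     ok                   69
1     -5       79     s2   warn                   84
9     -5       84     s6   warn                   89

317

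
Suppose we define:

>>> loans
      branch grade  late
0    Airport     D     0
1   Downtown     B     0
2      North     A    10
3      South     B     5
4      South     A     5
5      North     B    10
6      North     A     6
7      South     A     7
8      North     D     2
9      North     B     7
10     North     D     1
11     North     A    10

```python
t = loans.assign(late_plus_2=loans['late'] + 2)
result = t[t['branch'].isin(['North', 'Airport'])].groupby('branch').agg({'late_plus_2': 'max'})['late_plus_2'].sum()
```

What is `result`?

add column late_plus_2 = loans['late'] + 2:
      branch grade  late  late_plus_2
0    Airport     D     0            2
1   Downtown     B     0            2
2      North     A    10           12
3      South     B     5            7
4      South     A     5            7
5      North     B    10           12
6      North     A     6            8
7      South     A     7            9
8      North     D     2            4
9      North     B     7            9
10     North     D     1            3
11     North     A    10           12
filter rows where branch in ['North', 'Airport']:
     branch grade  late  late_plus_2
0   Airport     D     0            2
2     North     A    10           12
5     North     B    10           12
6     North     A     6            8
8     North     D     2            4
9     North     B     7            9
10    North     D     1            3
11    North     A    10           12
group by branch, max of late_plus_2:
         late_plus_2
branch              
Airport            2
North             12
Hence 14.

14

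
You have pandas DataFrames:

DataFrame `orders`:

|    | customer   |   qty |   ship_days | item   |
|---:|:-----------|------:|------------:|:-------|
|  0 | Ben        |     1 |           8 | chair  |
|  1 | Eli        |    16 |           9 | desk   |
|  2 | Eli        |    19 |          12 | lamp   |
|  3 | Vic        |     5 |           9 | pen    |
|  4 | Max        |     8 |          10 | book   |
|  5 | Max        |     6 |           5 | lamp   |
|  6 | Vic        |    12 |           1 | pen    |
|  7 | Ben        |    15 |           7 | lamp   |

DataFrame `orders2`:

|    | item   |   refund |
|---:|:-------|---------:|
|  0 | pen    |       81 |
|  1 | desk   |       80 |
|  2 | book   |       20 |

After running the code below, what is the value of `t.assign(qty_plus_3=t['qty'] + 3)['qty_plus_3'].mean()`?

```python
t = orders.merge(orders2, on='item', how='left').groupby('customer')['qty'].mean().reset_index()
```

13.25

merge on 'item' (how='left') → 8 rows:
  customer  qty  ship_days   item  refund
0      Ben    1          8  chair     NaN
1      Eli   16          9   desk    80.0
2      Eli   19         12   lamp     NaN
3      Vic    5          9    pen    81.0
4      Max    8         10   book    20.0
5      Max    6          5   lamp     NaN
6      Vic   12          1    pen    81.0
7      Ben   15          7   lamp     NaN
group by customer, mean of qty:
customer
Ben     8.0
Eli    17.5
Max     7.0
Vic     8.5
Name: qty, dtype: float64
reset_index():
  customer   qty
0      Ben   8.0
1      Eli  17.5
2      Max   7.0
3      Vic   8.5
add column qty_plus_3 = t['qty'] + 3:
  customer   qty  qty_plus_3
0      Ben   8.0        11.0
1      Eli  17.5        20.5
2      Max   7.0        10.0
3      Vic   8.5        11.5
So mean() = 13.25.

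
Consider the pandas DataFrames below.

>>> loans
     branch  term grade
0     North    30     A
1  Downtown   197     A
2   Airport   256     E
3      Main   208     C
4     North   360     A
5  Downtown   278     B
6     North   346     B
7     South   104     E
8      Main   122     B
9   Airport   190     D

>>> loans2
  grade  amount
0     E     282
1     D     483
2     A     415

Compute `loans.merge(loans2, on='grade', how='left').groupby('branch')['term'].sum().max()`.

736

merge on 'grade' (how='left') → 10 rows:
     branch  term grade  amount
0     North    30     A   415.0
1  Downtown   197     A   415.0
2   Airport   256     E   282.0
3      Main   208     C     NaN
4     North   360     A   415.0
5  Downtown   278     B     NaN
6     North   346     B     NaN
7     South   104     E   282.0
8      Main   122     B     NaN
9   Airport   190     D   483.0
group by branch, sum of term:
branch
Airport     446
Downtown    475
Main        330
North       736
South       104
Name: term, dtype: int64
Hence 736.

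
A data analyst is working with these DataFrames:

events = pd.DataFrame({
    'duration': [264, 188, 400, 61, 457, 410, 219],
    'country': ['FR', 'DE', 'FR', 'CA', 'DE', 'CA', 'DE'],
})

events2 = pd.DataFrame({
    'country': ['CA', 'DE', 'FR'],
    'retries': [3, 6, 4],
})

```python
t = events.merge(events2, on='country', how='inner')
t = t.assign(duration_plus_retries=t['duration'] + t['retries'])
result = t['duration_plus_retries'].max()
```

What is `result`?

463

merge on 'country' (how='inner') → 7 rows:
   duration country  retries
0       264      FR        4
1       188      DE        6
2       400      FR        4
3        61      CA        3
4       457      DE        6
5       410      CA        3
6       219      DE        6
add column duration_plus_retries = t['duration'] + t['retries']:
   duration country  retries  duration_plus_retries
0       264      FR        4                    268
1       188      DE        6                    194
2       400      FR        4                    404
3        61      CA        3                     64
4       457      DE        6                    463
5       410      CA        3                    413
6       219      DE        6                    225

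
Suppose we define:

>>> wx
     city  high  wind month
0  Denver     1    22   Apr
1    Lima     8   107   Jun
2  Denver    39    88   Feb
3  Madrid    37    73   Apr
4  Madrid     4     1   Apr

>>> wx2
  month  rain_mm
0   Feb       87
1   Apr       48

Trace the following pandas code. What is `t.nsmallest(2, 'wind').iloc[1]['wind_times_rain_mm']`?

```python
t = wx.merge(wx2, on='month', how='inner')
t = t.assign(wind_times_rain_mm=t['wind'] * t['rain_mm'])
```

merge on 'month' (how='inner') → 4 rows:
     city  high  wind month  rain_mm
0  Denver     1    22   Apr       48
1  Denver    39    88   Feb       87
2  Madrid    37    73   Apr       48
3  Madrid     4     1   Apr       48
add column wind_times_rain_mm = t['wind'] * t['rain_mm']:
     city  high  wind month  rain_mm  wind_times_rain_mm
0  Denver     1    22   Apr       48                1056
1  Denver    39    88   Feb       87                7656
2  Madrid    37    73   Apr       48                3504
3  Madrid     4     1   Apr       48                  48
take 2 rows with smallest wind:
     city  high  wind month  rain_mm  wind_times_rain_mm
3  Madrid     4     1   Apr       48                  48
0  Denver     1    22   Apr       48                1056

1056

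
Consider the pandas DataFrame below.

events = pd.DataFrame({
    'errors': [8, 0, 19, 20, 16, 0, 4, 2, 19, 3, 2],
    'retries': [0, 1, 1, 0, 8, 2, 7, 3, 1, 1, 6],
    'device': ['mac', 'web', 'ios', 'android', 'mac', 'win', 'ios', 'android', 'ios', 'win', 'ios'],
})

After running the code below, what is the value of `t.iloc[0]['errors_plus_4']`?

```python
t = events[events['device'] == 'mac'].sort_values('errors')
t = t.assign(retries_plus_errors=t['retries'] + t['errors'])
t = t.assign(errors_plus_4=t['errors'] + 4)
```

12

filter rows where device == 'mac':
   errors  retries device
0       8        0    mac
4      16        8    mac
sort by errors:
   errors  retries device
0       8        0    mac
4      16        8    mac
add column retries_plus_errors = t['retries'] + t['errors']:
   errors  retries device  retries_plus_errors
0       8        0    mac                    8
4      16        8    mac                   24
add column errors_plus_4 = t['errors'] + 4:
   errors  retries device  retries_plus_errors  errors_plus_4
0       8        0    mac                    8             12
4      16        8    mac                   24             20
Taking the value at position 0, column 'errors_plus_4' gives 12.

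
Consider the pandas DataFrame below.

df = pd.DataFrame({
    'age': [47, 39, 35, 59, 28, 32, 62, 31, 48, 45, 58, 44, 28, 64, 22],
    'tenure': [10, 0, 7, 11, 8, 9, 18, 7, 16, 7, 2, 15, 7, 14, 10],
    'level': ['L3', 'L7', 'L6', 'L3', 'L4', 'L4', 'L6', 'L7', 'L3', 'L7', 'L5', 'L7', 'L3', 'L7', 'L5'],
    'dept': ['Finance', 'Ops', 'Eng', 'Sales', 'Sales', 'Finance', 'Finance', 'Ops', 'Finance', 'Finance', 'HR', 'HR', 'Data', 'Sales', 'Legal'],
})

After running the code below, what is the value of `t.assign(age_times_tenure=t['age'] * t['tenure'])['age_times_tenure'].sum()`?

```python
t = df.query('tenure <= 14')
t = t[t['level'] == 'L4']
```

filter rows where tenure <= 14:
    age  tenure level     dept
0    47      10    L3  Finance
1    39       0    L7      Ops
2    35       7    L6      Eng
3    59      11    L3    Sales
4    28       8    L4    Sales
5    32       9    L4  Finance
7    31       7    L7      Ops
9    45       7    L7  Finance
10   58       2    L5       HR
12   28       7    L3     Data
13   64      14    L7    Sales
14   22      10    L5    Legal
filter rows where level == 'L4':
   age  tenure level     dept
4   28       8    L4    Sales
5   32       9    L4  Finance
add column age_times_tenure = t['age'] * t['tenure']:
   age  tenure level     dept  age_times_tenure
4   28       8    L4    Sales               224
5   32       9    L4  Finance               288
sum of column 'age_times_tenure' → 512

512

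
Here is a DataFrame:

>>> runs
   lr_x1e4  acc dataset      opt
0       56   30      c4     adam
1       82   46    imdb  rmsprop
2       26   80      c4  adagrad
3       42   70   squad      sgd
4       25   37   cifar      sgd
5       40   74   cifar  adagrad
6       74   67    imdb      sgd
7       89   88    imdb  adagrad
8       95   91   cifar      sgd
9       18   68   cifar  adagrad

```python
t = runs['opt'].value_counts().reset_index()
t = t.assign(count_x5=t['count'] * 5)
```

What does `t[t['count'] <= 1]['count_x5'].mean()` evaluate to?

5.0

value_counts of opt:
opt
adagrad    4
sgd        4
adam       1
rmsprop    1
Name: count, dtype: int64
reset_index():
       opt  count
0  adagrad      4
1      sgd      4
2     adam      1
3  rmsprop      1
add column count_x5 = t['count'] * 5:
       opt  count  count_x5
0  adagrad      4        20
1      sgd      4        20
2     adam      1         5
3  rmsprop      1         5
filter rows where count <= 1:
       opt  count  count_x5
2     adam      1         5
3  rmsprop      1         5
Hence 5.0.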